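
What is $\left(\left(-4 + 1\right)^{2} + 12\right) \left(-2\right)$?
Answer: $-42$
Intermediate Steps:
$\left(\left(-4 + 1\right)^{2} + 12\right) \left(-2\right) = \left(\left(-3\right)^{2} + 12\right) \left(-2\right) = \left(9 + 12\right) \left(-2\right) = 21 \left(-2\right) = -42$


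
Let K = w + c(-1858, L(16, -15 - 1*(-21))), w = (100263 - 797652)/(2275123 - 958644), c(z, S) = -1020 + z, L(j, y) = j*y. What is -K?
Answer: 3789523951/1316479 ≈ 2878.5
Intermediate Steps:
w = -697389/1316479 ≈ -0.52974
K = -3789523951/1316479 (K = -697389/1316479 + (-1020 - 1858) = -697389/1316479 - 2878 = -3789523951/1316479 ≈ -2878.5)
-K = -1*(-3789523951/1316479) = 3789523951/1316479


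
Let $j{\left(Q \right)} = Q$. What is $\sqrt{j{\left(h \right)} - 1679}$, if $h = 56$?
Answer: $i \sqrt{1623} \approx 40.286 i$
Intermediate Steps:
$\sqrt{j{\left(h \right)} - 1679} = \sqrt{56 - 1679} = \sqrt{-1623} = i \sqrt{1623}$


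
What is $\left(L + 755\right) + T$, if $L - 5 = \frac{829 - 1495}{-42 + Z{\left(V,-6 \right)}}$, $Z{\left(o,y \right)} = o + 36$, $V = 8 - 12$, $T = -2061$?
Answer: $- \frac{6172}{5} \approx -1234.4$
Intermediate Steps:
$V = -4$
$Z{\left(o,y \right)} = 36 + o$
$L = \frac{358}{5}$ ($L = 5 + \frac{829 - 1495}{-42 + \left(36 - 4\right)} = 5 - \frac{666}{-42 + 32} = 5 - \frac{666}{-10} = 5 - - \frac{333}{5} = 5 + \frac{333}{5} = \frac{358}{5} \approx 71.6$)
$\left(L + 755\right) + T = \left(\frac{358}{5} + 755\right) - 2061 = \frac{4133}{5} - 2061 = - \frac{6172}{5}$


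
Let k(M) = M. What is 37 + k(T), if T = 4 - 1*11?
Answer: 30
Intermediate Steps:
T = -7 (T = 4 - 11 = -7)
37 + k(T) = 37 - 7 = 30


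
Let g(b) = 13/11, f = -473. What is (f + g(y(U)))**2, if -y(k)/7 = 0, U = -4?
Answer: 26936100/121 ≈ 2.2261e+5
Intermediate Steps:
y(k) = 0 (y(k) = -7*0 = 0)
g(b) = 13/11 (g(b) = 13*(1/11) = 13/11)
(f + g(y(U)))**2 = (-473 + 13/11)**2 = (-5190/11)**2 = 26936100/121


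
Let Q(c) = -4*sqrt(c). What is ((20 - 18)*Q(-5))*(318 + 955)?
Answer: -10184*I*sqrt(5) ≈ -22772.0*I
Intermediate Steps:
((20 - 18)*Q(-5))*(318 + 955) = ((20 - 18)*(-4*I*sqrt(5)))*(318 + 955) = (2*(-4*I*sqrt(5)))*1273 = -8*I*sqrt(5)*1273 = -10184*I*sqrt(5)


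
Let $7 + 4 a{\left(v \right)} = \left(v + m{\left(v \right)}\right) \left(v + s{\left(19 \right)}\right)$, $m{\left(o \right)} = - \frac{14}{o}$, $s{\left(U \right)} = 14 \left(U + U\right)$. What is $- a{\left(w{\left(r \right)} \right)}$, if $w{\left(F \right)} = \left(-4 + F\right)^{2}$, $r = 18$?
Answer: $- \frac{142629}{4} \approx -35657.0$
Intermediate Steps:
$s{\left(U \right)} = 28 U$ ($s{\left(U \right)} = 14 \cdot 2 U = 28 U$)
$a{\left(v \right)} = - \frac{7}{4} + \frac{\left(532 + v\right) \left(v - \frac{14}{v}\right)}{4}$ ($a{\left(v \right)} = - \frac{7}{4} + \frac{\left(v - \frac{14}{v}\right) \left(v + 28 \cdot 19\right)}{4} = - \frac{7}{4} + \frac{\left(v - \frac{14}{v}\right) \left(v + 532\right)}{4} = - \frac{7}{4} + \frac{\left(v - \frac{14}{v}\right) \left(532 + v\right)}{4} = - \frac{7}{4} + \frac{\left(532 + v\right) \left(v - \frac{14}{v}\right)}{4}$)
$- a{\left(w{\left(r \right)} \right)} = - \frac{-7448 + \left(-4 + 18\right)^{2} \left(-21 + \left(\left(-4 + 18\right)^{2}\right)^{2} + 532 \left(-4 + 18\right)^{2}\right)}{4 \left(-4 + 18\right)^{2}} = - \frac{-7448 + 14^{2} \left(-21 + \left(14^{2}\right)^{2} + 532 \cdot 14^{2}\right)}{4 \cdot 14^{2}} = - \frac{-7448 + 196 \left(-21 + 196^{2} + 532 \cdot 196\right)}{4 \cdot 196} = - \frac{-7448 + 196 \left(-21 + 38416 + 104272\right)}{4 \cdot 196} = - \frac{-7448 + 196 \cdot 142667}{4 \cdot 196} = - \frac{-7448 + 27962732}{4 \cdot 196} = - \frac{27955284}{4 \cdot 196} = \left(-1\right) \frac{142629}{4} = - \frac{142629}{4}$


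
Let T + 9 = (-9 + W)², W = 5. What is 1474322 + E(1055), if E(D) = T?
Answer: 1474329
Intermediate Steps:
T = 7 (T = -9 + (-9 + 5)² = -9 + (-4)² = -9 + 16 = 7)
E(D) = 7
1474322 + E(1055) = 1474322 + 7 = 1474329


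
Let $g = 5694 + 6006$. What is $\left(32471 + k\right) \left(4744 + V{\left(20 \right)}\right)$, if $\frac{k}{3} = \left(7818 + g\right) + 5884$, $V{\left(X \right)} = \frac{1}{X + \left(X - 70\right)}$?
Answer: $\frac{15466801963}{30} \approx 5.1556 \cdot 10^{8}$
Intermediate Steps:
$g = 11700$
$V{\left(X \right)} = \frac{1}{-70 + 2 X}$ ($V{\left(X \right)} = \frac{1}{X + \left(X - 70\right)} = \frac{1}{X + \left(-70 + X\right)} = \frac{1}{-70 + 2 X}$)
$k = 76206$ ($k = 3 \left(\left(7818 + 11700\right) + 5884\right) = 3 \left(19518 + 5884\right) = 3 \cdot 25402 = 76206$)
$\left(32471 + k\right) \left(4744 + V{\left(20 \right)}\right) = \left(32471 + 76206\right) \left(4744 + \frac{1}{2 \left(-35 + 20\right)}\right) = 108677 \left(4744 + \frac{1}{2 \left(-15\right)}\right) = 108677 \left(4744 + \frac{1}{2} \left(- \frac{1}{15}\right)\right) = 108677 \left(4744 - \frac{1}{30}\right) = 108677 \cdot \frac{142319}{30} = \frac{15466801963}{30}$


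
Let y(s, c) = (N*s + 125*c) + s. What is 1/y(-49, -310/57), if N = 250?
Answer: -57/739793 ≈ -7.7049e-5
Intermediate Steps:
y(s, c) = 125*c + 251*s (y(s, c) = (250*s + 125*c) + s = (125*c + 250*s) + s = 125*c + 251*s)
1/y(-49, -310/57) = 1/(125*(-310/57) + 251*(-49)) = 1/(125*(-310*1/57) - 12299) = 1/(125*(-310/57) - 12299) = 1/(-38750/57 - 12299) = 1/(-739793/57) = -57/739793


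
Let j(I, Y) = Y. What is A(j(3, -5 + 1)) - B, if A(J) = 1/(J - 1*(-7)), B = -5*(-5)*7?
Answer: -524/3 ≈ -174.67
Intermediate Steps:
B = 175 (B = 25*7 = 175)
A(J) = 1/(7 + J) (A(J) = 1/(J + 7) = 1/(7 + J))
A(j(3, -5 + 1)) - B = 1/(7 + (-5 + 1)) - 1*175 = 1/(7 - 4) - 175 = 1/3 - 175 = ⅓ - 175 = -524/3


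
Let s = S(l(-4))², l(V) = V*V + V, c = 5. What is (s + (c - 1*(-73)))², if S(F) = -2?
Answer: 6724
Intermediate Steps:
l(V) = V + V² (l(V) = V² + V = V + V²)
s = 4 (s = (-2)² = 4)
(s + (c - 1*(-73)))² = (4 + (5 - 1*(-73)))² = (4 + (5 + 73))² = (4 + 78)² = 82² = 6724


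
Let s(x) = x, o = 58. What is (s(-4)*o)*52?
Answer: -12064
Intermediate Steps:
(s(-4)*o)*52 = -4*58*52 = -232*52 = -12064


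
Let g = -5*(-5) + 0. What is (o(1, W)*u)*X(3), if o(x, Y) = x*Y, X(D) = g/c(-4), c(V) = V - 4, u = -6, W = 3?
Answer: 225/4 ≈ 56.250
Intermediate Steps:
c(V) = -4 + V
g = 25 (g = 25 + 0 = 25)
X(D) = -25/8 (X(D) = 25/(-4 - 4) = 25/(-8) = 25*(-⅛) = -25/8)
o(x, Y) = Y*x
(o(1, W)*u)*X(3) = ((3*1)*(-6))*(-25/8) = (3*(-6))*(-25/8) = -18*(-25/8) = 225/4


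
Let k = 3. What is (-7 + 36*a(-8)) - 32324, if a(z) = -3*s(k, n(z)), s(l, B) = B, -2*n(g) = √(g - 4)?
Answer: -32331 + 108*I*√3 ≈ -32331.0 + 187.06*I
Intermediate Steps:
n(g) = -√(-4 + g)/2 (n(g) = -√(g - 4)/2 = -√(-4 + g)/2)
a(z) = 3*√(-4 + z)/2 (a(z) = -(-3)*√(-4 + z)/2 = 3*√(-4 + z)/2)
(-7 + 36*a(-8)) - 32324 = (-7 + 36*(3*√(-4 - 8)/2)) - 32324 = (-7 + 36*(3*√(-12)/2)) - 32324 = (-7 + 36*(3*(2*I*√3)/2)) - 32324 = (-7 + 36*(3*I*√3)) - 32324 = (-7 + 108*I*√3) - 32324 = -32331 + 108*I*√3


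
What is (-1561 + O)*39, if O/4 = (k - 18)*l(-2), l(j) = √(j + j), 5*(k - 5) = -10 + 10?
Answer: -60879 - 4056*I ≈ -60879.0 - 4056.0*I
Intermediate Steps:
k = 5 (k = 5 + (-10 + 10)/5 = 5 + (⅕)*0 = 5 + 0 = 5)
l(j) = √2*√j (l(j) = √(2*j) = √2*√j)
O = -104*I (O = 4*((5 - 18)*(√2*√(-2))) = 4*(-13*√2*I*√2) = 4*(-26*I) = -104*I ≈ -104.0*I)
(-1561 + O)*39 = (-1561 - 104*I)*39 = -60879 - 4056*I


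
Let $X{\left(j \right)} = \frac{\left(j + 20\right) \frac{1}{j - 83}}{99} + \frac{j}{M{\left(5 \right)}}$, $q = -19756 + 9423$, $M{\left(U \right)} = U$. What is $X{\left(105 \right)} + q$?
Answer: $- \frac{22459411}{2178} \approx -10312.0$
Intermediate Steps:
$q = -10333$
$X{\left(j \right)} = \frac{j}{5} + \frac{20 + j}{99 \left(-83 + j\right)}$ ($X{\left(j \right)} = \frac{\left(j + 20\right) \frac{1}{j - 83}}{99} + \frac{j}{5} = \frac{20 + j}{-83 + j} \frac{1}{99} + j \frac{1}{5} = \frac{20 + j}{-83 + j} \frac{1}{99} + \frac{j}{5} = \frac{20 + j}{99 \left(-83 + j\right)} + \frac{j}{5} = \frac{j}{5} + \frac{20 + j}{99 \left(-83 + j\right)}$)
$X{\left(105 \right)} + q = \frac{100 - 862260 + 99 \cdot 105^{2}}{495 \left(-83 + 105\right)} - 10333 = \frac{100 - 862260 + 99 \cdot 11025}{495 \cdot 22} - 10333 = \frac{1}{495} \cdot \frac{1}{22} \left(100 - 862260 + 1091475\right) - 10333 = \frac{1}{495} \cdot \frac{1}{22} \cdot 229315 - 10333 = \frac{45863}{2178} - 10333 = - \frac{22459411}{2178}$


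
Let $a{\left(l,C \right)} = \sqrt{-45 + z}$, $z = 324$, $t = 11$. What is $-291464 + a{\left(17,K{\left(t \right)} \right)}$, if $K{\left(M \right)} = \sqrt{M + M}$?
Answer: $-291464 + 3 \sqrt{31} \approx -2.9145 \cdot 10^{5}$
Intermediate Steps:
$K{\left(M \right)} = \sqrt{2} \sqrt{M}$ ($K{\left(M \right)} = \sqrt{2 M} = \sqrt{2} \sqrt{M}$)
$a{\left(l,C \right)} = 3 \sqrt{31}$ ($a{\left(l,C \right)} = \sqrt{-45 + 324} = \sqrt{279} = 3 \sqrt{31}$)
$-291464 + a{\left(17,K{\left(t \right)} \right)} = -291464 + 3 \sqrt{31}$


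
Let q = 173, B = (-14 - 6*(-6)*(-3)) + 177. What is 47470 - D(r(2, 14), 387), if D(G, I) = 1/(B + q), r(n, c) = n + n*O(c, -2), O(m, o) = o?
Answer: 10823159/228 ≈ 47470.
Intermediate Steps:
B = 55 (B = (-14 + 36*(-3)) + 177 = (-14 - 108) + 177 = -122 + 177 = 55)
r(n, c) = -n (r(n, c) = n + n*(-2) = n - 2*n = -n)
D(G, I) = 1/228 (D(G, I) = 1/(55 + 173) = 1/228)
47470 - D(r(2, 14), 387) = 47470 - 1*1/228 = 47470 - 1/228 = 10823159/228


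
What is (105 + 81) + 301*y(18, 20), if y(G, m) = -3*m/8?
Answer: -4143/2 ≈ -2071.5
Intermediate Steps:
y(G, m) = -3*m/8 (y(G, m) = -3*m*(⅛) = -3*m/8)
(105 + 81) + 301*y(18, 20) = (105 + 81) + 301*(-3/8*20) = 186 + 301*(-15/2) = 186 - 4515/2 = -4143/2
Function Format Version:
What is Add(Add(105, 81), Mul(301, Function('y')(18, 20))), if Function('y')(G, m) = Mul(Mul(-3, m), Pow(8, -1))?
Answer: Rational(-4143, 2) ≈ -2071.5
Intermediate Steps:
Function('y')(G, m) = Mul(Rational(-3, 8), m) (Function('y')(G, m) = Mul(Mul(-3, m), Rational(1, 8)) = Mul(Rational(-3, 8), m))
Add(Add(105, 81), Mul(301, Function('y')(18, 20))) = Add(Add(105, 81), Mul(301, Mul(Rational(-3, 8), 20))) = Add(186, Mul(301, Rational(-15, 2))) = Add(186, Rational(-4515, 2)) = Rational(-4143, 2)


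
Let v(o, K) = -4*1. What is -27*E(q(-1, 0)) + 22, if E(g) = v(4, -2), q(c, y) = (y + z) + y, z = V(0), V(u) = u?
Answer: 130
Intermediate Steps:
z = 0
v(o, K) = -4
q(c, y) = 2*y (q(c, y) = (y + 0) + y = y + y = 2*y)
E(g) = -4
-27*E(q(-1, 0)) + 22 = -27*(-4) + 22 = 108 + 22 = 130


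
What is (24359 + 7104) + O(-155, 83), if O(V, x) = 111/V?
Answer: 4876654/155 ≈ 31462.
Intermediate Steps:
(24359 + 7104) + O(-155, 83) = (24359 + 7104) + 111/(-155) = 31463 + 111*(-1/155) = 31463 - 111/155 = 4876654/155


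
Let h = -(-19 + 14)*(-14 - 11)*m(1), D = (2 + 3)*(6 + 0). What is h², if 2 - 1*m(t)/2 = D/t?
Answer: 49000000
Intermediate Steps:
D = 30 (D = 5*6 = 30)
m(t) = 4 - 60/t
h = 7000 (h = -(-19 + 14)*(-14 - 11)*(4 - 60/1) = -(-5*(-25))*(4 - 60*1) = -125*(4 - 60) = -125*(-56) = -1*(-7000) = 7000)
h² = 7000² = 49000000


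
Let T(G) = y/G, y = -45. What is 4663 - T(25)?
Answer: 23324/5 ≈ 4664.8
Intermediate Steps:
T(G) = -45/G
4663 - T(25) = 4663 - (-45)/25 = 4663 - 1*(-9/5) = 4663 + 9/5 = 23324/5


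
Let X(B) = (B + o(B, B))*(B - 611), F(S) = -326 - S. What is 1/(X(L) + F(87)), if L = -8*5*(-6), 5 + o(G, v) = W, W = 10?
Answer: -1/91308 ≈ -1.0952e-5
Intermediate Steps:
o(G, v) = 5 (o(G, v) = -5 + 10 = 5)
L = 240 (L = -40*(-6) = 240)
X(B) = (-611 + B)*(5 + B) (X(B) = (B + 5)*(B - 611) = (5 + B)*(-611 + B) = (-611 + B)*(5 + B))
1/(X(L) + F(87)) = 1/((-3055 + 240² - 606*240) + (-326 - 1*87)) = 1/((-3055 + 57600 - 145440) + (-326 - 87)) = 1/(-90895 - 413) = 1/(-91308) = -1/91308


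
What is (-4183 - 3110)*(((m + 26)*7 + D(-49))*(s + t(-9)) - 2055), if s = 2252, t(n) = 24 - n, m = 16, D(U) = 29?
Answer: -5367648000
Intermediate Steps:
(-4183 - 3110)*(((m + 26)*7 + D(-49))*(s + t(-9)) - 2055) = (-4183 - 3110)*(((16 + 26)*7 + 29)*(2252 + (24 - 1*(-9))) - 2055) = -7293*((42*7 + 29)*(2252 + (24 + 9)) - 2055) = -7293*((294 + 29)*(2252 + 33) - 2055) = -7293*(323*2285 - 2055) = -7293*(738055 - 2055) = -7293*736000 = -5367648000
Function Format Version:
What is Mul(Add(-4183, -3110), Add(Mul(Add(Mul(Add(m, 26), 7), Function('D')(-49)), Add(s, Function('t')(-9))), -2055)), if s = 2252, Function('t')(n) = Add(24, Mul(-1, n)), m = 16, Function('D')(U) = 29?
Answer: -5367648000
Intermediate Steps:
Mul(Add(-4183, -3110), Add(Mul(Add(Mul(Add(m, 26), 7), Function('D')(-49)), Add(s, Function('t')(-9))), -2055)) = Mul(Add(-4183, -3110), Add(Mul(Add(Mul(Add(16, 26), 7), 29), Add(2252, Add(24, Mul(-1, -9)))), -2055)) = Mul(-7293, Add(Mul(Add(Mul(42, 7), 29), Add(2252, Add(24, 9))), -2055)) = Mul(-7293, Add(Mul(Add(294, 29), Add(2252, 33)), -2055)) = Mul(-7293, Add(Mul(323, 2285), -2055)) = Mul(-7293, Add(738055, -2055)) = Mul(-7293, 736000) = -5367648000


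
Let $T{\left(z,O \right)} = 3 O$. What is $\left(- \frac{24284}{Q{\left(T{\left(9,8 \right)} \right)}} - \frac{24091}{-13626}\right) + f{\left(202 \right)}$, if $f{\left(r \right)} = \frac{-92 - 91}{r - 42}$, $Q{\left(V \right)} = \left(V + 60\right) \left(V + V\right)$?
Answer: $- \frac{4577107}{847840} \approx -5.3986$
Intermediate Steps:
$Q{\left(V \right)} = 2 V \left(60 + V\right)$ ($Q{\left(V \right)} = \left(60 + V\right) 2 V = 2 V \left(60 + V\right)$)
$f{\left(r \right)} = - \frac{183}{-42 + r}$
$\left(- \frac{24284}{Q{\left(T{\left(9,8 \right)} \right)}} - \frac{24091}{-13626}\right) + f{\left(202 \right)} = \left(- \frac{24284}{2 \cdot 3 \cdot 8 \left(60 + 3 \cdot 8\right)} - \frac{24091}{-13626}\right) - \frac{183}{-42 + 202} = \left(- \frac{24284}{2 \cdot 24 \left(60 + 24\right)} - - \frac{24091}{13626}\right) - \frac{183}{160} = \left(- \frac{24284}{2 \cdot 24 \cdot 84} + \frac{24091}{13626}\right) - \frac{183}{160} = \left(- \frac{24284}{4032} + \frac{24091}{13626}\right) - \frac{183}{160} = \left(\left(-24284\right) \frac{1}{4032} + \frac{24091}{13626}\right) - \frac{183}{160} = \left(- \frac{6071}{1008} + \frac{24091}{13626}\right) - \frac{183}{160} = - \frac{360739}{84784} - \frac{183}{160} = - \frac{4577107}{847840}$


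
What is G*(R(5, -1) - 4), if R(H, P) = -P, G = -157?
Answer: 471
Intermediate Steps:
G*(R(5, -1) - 4) = -157*(-1*(-1) - 4) = -157*(1 - 4) = -157*(-3) = 471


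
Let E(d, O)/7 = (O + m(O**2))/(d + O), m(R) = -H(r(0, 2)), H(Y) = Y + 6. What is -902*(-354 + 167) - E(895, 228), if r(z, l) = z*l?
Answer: 189419348/1123 ≈ 1.6867e+5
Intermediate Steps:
r(z, l) = l*z
H(Y) = 6 + Y
m(R) = -6 (m(R) = -(6 + 2*0) = -(6 + 0) = -1*6 = -6)
E(d, O) = 7*(-6 + O)/(O + d) (E(d, O) = 7*((O - 6)/(d + O)) = 7*((-6 + O)/(O + d)) = 7*(-6 + O)/(O + d))
-902*(-354 + 167) - E(895, 228) = -902*(-354 + 167) - 7*(-6 + 228)/(228 + 895) = -902*(-187) - 7*222/1123 = 168674 - 7*222/1123 = 168674 - 1*1554/1123 = 168674 - 1554/1123 = 189419348/1123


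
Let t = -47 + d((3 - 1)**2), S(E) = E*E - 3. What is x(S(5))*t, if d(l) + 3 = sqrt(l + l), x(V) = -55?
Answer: 2750 - 110*sqrt(2) ≈ 2594.4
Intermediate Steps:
S(E) = -3 + E**2 (S(E) = E**2 - 3 = -3 + E**2)
d(l) = -3 + sqrt(2)*sqrt(l) (d(l) = -3 + sqrt(l + l) = -3 + sqrt(2*l) = -3 + sqrt(2)*sqrt(l))
t = -50 + 2*sqrt(2) (t = -47 + (-3 + sqrt(2)*sqrt((3 - 1)**2)) = -47 + (-3 + sqrt(2)*sqrt(2**2)) = -47 + (-3 + sqrt(2)*sqrt(4)) = -47 + (-3 + sqrt(2)*2) = -47 + (-3 + 2*sqrt(2)) = -50 + 2*sqrt(2) ≈ -47.172)
x(S(5))*t = -55*(-50 + 2*sqrt(2)) = 2750 - 110*sqrt(2)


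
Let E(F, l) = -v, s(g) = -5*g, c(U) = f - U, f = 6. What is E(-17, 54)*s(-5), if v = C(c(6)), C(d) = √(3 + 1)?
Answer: -50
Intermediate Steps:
c(U) = 6 - U
C(d) = 2 (C(d) = √4 = 2)
v = 2
E(F, l) = -2 (E(F, l) = -1*2 = -2)
E(-17, 54)*s(-5) = -(-10)*(-5) = -2*25 = -50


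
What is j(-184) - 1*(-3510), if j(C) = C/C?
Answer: 3511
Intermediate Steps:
j(C) = 1
j(-184) - 1*(-3510) = 1 - 1*(-3510) = 1 + 3510 = 3511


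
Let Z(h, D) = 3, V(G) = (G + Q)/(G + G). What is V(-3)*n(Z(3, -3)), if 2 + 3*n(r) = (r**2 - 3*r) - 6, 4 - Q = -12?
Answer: 52/9 ≈ 5.7778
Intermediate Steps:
Q = 16 (Q = 4 - 1*(-12) = 4 + 12 = 16)
V(G) = (16 + G)/(2*G) (V(G) = (G + 16)/(G + G) = (16 + G)/((2*G)) = (16 + G)*(1/(2*G)) = (16 + G)/(2*G))
n(r) = -8/3 - r + r**2/3 (n(r) = -2/3 + ((r**2 - 3*r) - 6)/3 = -2/3 + (-6 + r**2 - 3*r)/3 = -2/3 + (-2 - r + r**2/3) = -8/3 - r + r**2/3)
V(-3)*n(Z(3, -3)) = ((1/2)*(16 - 3)/(-3))*(-8/3 - 1*3 + (1/3)*3**2) = ((1/2)*(-1/3)*13)*(-8/3 - 3 + (1/3)*9) = -13*(-8/3 - 3 + 3)/6 = -13/6*(-8/3) = 52/9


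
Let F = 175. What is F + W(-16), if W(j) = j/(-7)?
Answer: 1241/7 ≈ 177.29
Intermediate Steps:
W(j) = -j/7 (W(j) = j*(-1/7) = -j/7)
F + W(-16) = 175 - 1/7*(-16) = 175 + 16/7 = 1241/7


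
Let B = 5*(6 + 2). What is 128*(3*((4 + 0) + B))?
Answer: 16896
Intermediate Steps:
B = 40 (B = 5*8 = 40)
128*(3*((4 + 0) + B)) = 128*(3*((4 + 0) + 40)) = 128*(3*(4 + 40)) = 128*(3*44) = 128*132 = 16896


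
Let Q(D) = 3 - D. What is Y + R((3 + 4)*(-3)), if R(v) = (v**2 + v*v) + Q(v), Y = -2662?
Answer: -1756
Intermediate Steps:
R(v) = 3 - v + 2*v**2 (R(v) = (v**2 + v*v) + (3 - v) = (v**2 + v**2) + (3 - v) = 2*v**2 + (3 - v) = 3 - v + 2*v**2)
Y + R((3 + 4)*(-3)) = -2662 + (3 - (3 + 4)*(-3) + 2*((3 + 4)*(-3))**2) = -2662 + (3 - 7*(-3) + 2*(7*(-3))**2) = -2662 + (3 - 1*(-21) + 2*(-21)**2) = -2662 + (3 + 21 + 2*441) = -2662 + (3 + 21 + 882) = -2662 + 906 = -1756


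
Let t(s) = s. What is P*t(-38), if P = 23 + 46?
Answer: -2622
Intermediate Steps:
P = 69
P*t(-38) = 69*(-38) = -2622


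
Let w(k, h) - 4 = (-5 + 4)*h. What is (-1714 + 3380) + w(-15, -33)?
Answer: 1703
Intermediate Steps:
w(k, h) = 4 - h (w(k, h) = 4 + (-5 + 4)*h = 4 - h)
(-1714 + 3380) + w(-15, -33) = (-1714 + 3380) + (4 - 1*(-33)) = 1666 + (4 + 33) = 1666 + 37 = 1703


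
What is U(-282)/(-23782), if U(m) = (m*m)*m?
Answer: 238572/253 ≈ 942.97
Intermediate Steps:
U(m) = m³ (U(m) = m²*m = m³)
U(-282)/(-23782) = (-282)³/(-23782) = -22425768*(-1/23782) = 238572/253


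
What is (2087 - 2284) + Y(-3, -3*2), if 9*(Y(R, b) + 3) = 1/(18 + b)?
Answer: -21599/108 ≈ -199.99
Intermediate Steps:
Y(R, b) = -3 + 1/(9*(18 + b))
(2087 - 2284) + Y(-3, -3*2) = (2087 - 2284) + (-485 - (-81)*2)/(9*(18 - 3*2)) = -197 + (-485 - 27*(-6))/(9*(18 - 6)) = -197 + (⅑)*(-485 + 162)/12 = -197 + (⅑)*(1/12)*(-323) = -197 - 323/108 = -21599/108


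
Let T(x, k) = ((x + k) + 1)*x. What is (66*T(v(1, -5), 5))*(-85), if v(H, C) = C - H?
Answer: 0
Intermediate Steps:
T(x, k) = x*(1 + k + x) (T(x, k) = ((k + x) + 1)*x = (1 + k + x)*x = x*(1 + k + x))
(66*T(v(1, -5), 5))*(-85) = (66*((-5 - 1*1)*(1 + 5 + (-5 - 1*1))))*(-85) = (66*((-5 - 1)*(1 + 5 + (-5 - 1))))*(-85) = (66*(-6*(1 + 5 - 6)))*(-85) = (66*(-6*0))*(-85) = (66*0)*(-85) = 0*(-85) = 0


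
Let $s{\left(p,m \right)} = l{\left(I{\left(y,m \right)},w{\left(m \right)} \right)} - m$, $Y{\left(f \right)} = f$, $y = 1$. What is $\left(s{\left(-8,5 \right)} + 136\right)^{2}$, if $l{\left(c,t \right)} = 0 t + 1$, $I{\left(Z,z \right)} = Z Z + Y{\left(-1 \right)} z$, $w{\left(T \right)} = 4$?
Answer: $17424$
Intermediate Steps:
$I{\left(Z,z \right)} = Z^{2} - z$ ($I{\left(Z,z \right)} = Z Z - z = Z^{2} - z$)
$l{\left(c,t \right)} = 1$ ($l{\left(c,t \right)} = 0 + 1 = 1$)
$s{\left(p,m \right)} = 1 - m$
$\left(s{\left(-8,5 \right)} + 136\right)^{2} = \left(\left(1 - 5\right) + 136\right)^{2} = \left(-4 + 136\right)^{2} = 132^{2} = 17424$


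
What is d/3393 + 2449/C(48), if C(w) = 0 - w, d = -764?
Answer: -2782043/54288 ≈ -51.246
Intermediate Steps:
C(w) = -w
d/3393 + 2449/C(48) = -764/3393 + 2449/((-1*48)) = -764*1/3393 + 2449/(-48) = -764/3393 + 2449*(-1/48) = -764/3393 - 2449/48 = -2782043/54288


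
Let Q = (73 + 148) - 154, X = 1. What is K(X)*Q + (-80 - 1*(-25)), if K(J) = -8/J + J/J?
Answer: -524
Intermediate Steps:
K(J) = 1 - 8/J (K(J) = -8/J + 1 = 1 - 8/J)
Q = 67 (Q = 221 - 154 = 67)
K(X)*Q + (-80 - 1*(-25)) = ((-8 + 1)/1)*67 + (-80 - 1*(-25)) = (1*(-7))*67 + (-80 + 25) = -7*67 - 55 = -469 - 55 = -524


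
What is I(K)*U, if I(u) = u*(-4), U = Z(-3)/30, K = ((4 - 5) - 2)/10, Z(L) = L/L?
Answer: 1/25 ≈ 0.040000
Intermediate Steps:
Z(L) = 1
K = -3/10 (K = (-1 - 2)*(1/10) = -3*1/10 = -3/10 ≈ -0.30000)
U = 1/30 ≈ 0.033333
I(u) = -4*u
I(K)*U = -4*(-3/10)*(1/30) = (6/5)*(1/30) = 1/25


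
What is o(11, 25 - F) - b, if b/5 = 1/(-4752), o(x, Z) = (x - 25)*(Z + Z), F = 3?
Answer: -2927227/4752 ≈ -616.00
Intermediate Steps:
o(x, Z) = 2*Z*(-25 + x) (o(x, Z) = (-25 + x)*(2*Z) = 2*Z*(-25 + x))
b = -5/4752 (b = 5/(-4752) = 5*(-1/4752) = -5/4752 ≈ -0.0010522)
o(11, 25 - F) - b = 2*(25 - 1*3)*(-25 + 11) - 1*(-5/4752) = 2*(25 - 3)*(-14) + 5/4752 = 2*22*(-14) + 5/4752 = -616 + 5/4752 = -2927227/4752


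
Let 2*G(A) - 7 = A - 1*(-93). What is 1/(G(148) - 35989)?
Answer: -1/35865 ≈ -2.7882e-5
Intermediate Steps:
G(A) = 50 + A/2 (G(A) = 7/2 + (A - 1*(-93))/2 = 7/2 + (A + 93)/2 = 7/2 + (93 + A)/2 = 7/2 + (93/2 + A/2) = 50 + A/2)
1/(G(148) - 35989) = 1/((50 + (½)*148) - 35989) = 1/((50 + 74) - 35989) = 1/(124 - 35989) = 1/(-35865) = -1/35865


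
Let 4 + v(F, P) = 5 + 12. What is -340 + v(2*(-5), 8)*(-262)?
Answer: -3746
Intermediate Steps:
v(F, P) = 13 (v(F, P) = -4 + (5 + 12) = -4 + 17 = 13)
-340 + v(2*(-5), 8)*(-262) = -340 + 13*(-262) = -340 - 3406 = -3746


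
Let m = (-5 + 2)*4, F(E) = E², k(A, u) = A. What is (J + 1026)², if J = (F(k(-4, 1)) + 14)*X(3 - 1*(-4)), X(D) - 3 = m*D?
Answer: 1971216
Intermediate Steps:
m = -12 (m = -3*4 = -12)
X(D) = 3 - 12*D
J = -2430 (J = ((-4)² + 14)*(3 - 12*(3 - 1*(-4))) = (16 + 14)*(3 - 12*(3 + 4)) = 30*(3 - 12*7) = 30*(3 - 84) = 30*(-81) = -2430)
(J + 1026)² = (-2430 + 1026)² = (-1404)² = 1971216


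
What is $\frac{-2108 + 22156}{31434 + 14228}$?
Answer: $\frac{10024}{22831} \approx 0.43905$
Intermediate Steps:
$\frac{-2108 + 22156}{31434 + 14228} = \frac{20048}{45662} = 20048 \cdot \frac{1}{45662} = \frac{10024}{22831}$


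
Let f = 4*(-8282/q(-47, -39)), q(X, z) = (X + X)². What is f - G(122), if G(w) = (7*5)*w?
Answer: -9440712/2209 ≈ -4273.8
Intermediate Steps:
q(X, z) = 4*X² (q(X, z) = (2*X)² = 4*X²)
G(w) = 35*w
f = -8282/2209 (f = 4*(-8282/(4*(-47)²)) = 4*(-8282/(4*2209)) = 4*(-8282/8836) = 4*(-8282*1/8836) = 4*(-4141/4418) = -8282/2209 ≈ -3.7492)
f - G(122) = -8282/2209 - 35*122 = -8282/2209 - 1*4270 = -8282/2209 - 4270 = -9440712/2209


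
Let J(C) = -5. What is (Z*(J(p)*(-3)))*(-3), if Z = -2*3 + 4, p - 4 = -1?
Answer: 90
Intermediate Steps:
p = 3 (p = 4 - 1 = 3)
Z = -2 (Z = -6 + 4 = -2)
(Z*(J(p)*(-3)))*(-3) = -(-10)*(-3)*(-3) = -2*15*(-3) = -30*(-3) = 90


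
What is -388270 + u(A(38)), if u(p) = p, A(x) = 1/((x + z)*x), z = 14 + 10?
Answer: -914764119/2356 ≈ -3.8827e+5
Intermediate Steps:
z = 24
A(x) = 1/(x*(24 + x)) (A(x) = 1/((x + 24)*x) = 1/((24 + x)*x) = 1/(x*(24 + x)))
-388270 + u(A(38)) = -388270 + 1/(38*(24 + 38)) = -388270 + (1/38)/62 = -388270 + (1/38)*(1/62) = -388270 + 1/2356 = -914764119/2356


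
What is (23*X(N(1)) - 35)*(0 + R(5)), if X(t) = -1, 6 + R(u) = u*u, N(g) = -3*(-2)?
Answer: -1102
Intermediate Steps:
N(g) = 6
R(u) = -6 + u**2 (R(u) = -6 + u*u = -6 + u**2)
(23*X(N(1)) - 35)*(0 + R(5)) = (23*(-1) - 35)*(0 + (-6 + 5**2)) = (-23 - 35)*(0 + (-6 + 25)) = -58*(0 + 19) = -58*19 = -1102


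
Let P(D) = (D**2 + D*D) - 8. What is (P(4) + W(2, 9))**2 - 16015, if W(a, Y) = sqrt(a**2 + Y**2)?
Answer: -15354 + 48*sqrt(85) ≈ -14911.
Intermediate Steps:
P(D) = -8 + 2*D**2 (P(D) = (D**2 + D**2) - 8 = 2*D**2 - 8 = -8 + 2*D**2)
W(a, Y) = sqrt(Y**2 + a**2)
(P(4) + W(2, 9))**2 - 16015 = ((-8 + 2*4**2) + sqrt(9**2 + 2**2))**2 - 16015 = ((-8 + 2*16) + sqrt(81 + 4))**2 - 16015 = ((-8 + 32) + sqrt(85))**2 - 16015 = (24 + sqrt(85))**2 - 16015 = -16015 + (24 + sqrt(85))**2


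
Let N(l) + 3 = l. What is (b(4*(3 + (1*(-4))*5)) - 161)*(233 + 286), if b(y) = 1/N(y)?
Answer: -5933208/71 ≈ -83566.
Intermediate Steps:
N(l) = -3 + l
b(y) = 1/(-3 + y)
(b(4*(3 + (1*(-4))*5)) - 161)*(233 + 286) = (1/(-3 + 4*(3 + (1*(-4))*5)) - 161)*(233 + 286) = (1/(-3 + 4*(3 - 4*5)) - 161)*519 = (1/(-3 + 4*(3 - 20)) - 161)*519 = (1/(-3 + 4*(-17)) - 161)*519 = (1/(-3 - 68) - 161)*519 = (1/(-71) - 161)*519 = (-1/71 - 161)*519 = -11432/71*519 = -5933208/71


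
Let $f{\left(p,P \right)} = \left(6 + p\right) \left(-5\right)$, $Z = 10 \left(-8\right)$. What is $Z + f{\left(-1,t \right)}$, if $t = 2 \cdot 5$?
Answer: $-105$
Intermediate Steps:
$Z = -80$
$t = 10$
$f{\left(p,P \right)} = -30 - 5 p$
$Z + f{\left(-1,t \right)} = -80 - 25 = -105$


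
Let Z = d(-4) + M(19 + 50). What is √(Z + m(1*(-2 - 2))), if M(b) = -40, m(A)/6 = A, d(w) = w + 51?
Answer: I*√17 ≈ 4.1231*I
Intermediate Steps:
d(w) = 51 + w
m(A) = 6*A
Z = 7 (Z = (51 - 4) - 40 = 47 - 40 = 7)
√(Z + m(1*(-2 - 2))) = √(7 + 6*(1*(-2 - 2))) = √(7 + 6*(1*(-4))) = √(7 + 6*(-4)) = √(7 - 24) = √(-17) = I*√17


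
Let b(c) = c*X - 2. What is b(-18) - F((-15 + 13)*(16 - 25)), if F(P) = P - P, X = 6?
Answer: -110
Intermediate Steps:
b(c) = -2 + 6*c (b(c) = c*6 - 2 = 6*c - 2 = -2 + 6*c)
F(P) = 0
b(-18) - F((-15 + 13)*(16 - 25)) = (-2 + 6*(-18)) - 1*0 = (-2 - 108) + 0 = -110 + 0 = -110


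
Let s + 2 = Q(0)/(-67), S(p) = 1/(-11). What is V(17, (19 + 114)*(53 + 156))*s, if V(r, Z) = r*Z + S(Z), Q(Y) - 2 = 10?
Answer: -758913548/737 ≈ -1.0297e+6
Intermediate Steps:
Q(Y) = 12 (Q(Y) = 2 + 10 = 12)
S(p) = -1/11
s = -146/67 (s = -2 + 12/(-67) = -2 + 12*(-1/67) = -2 - 12/67 = -146/67 ≈ -2.1791)
V(r, Z) = -1/11 + Z*r (V(r, Z) = r*Z - 1/11 = Z*r - 1/11 = -1/11 + Z*r)
V(17, (19 + 114)*(53 + 156))*s = (-1/11 + ((19 + 114)*(53 + 156))*17)*(-146/67) = (-1/11 + (133*209)*17)*(-146/67) = (-1/11 + 27797*17)*(-146/67) = (-1/11 + 472549)*(-146/67) = (5198038/11)*(-146/67) = -758913548/737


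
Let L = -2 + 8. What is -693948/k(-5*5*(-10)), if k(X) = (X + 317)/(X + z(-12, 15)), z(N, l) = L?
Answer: -59216896/189 ≈ -3.1332e+5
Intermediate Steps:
L = 6
z(N, l) = 6
k(X) = (317 + X)/(6 + X) (k(X) = (X + 317)/(X + 6) = (317 + X)/(6 + X))
-693948/k(-5*5*(-10)) = -693948*(6 - 5*5*(-10))/(317 - 5*5*(-10)) = -693948*(6 - 25*(-10))/(317 - 25*(-10)) = -693948*(6 + 250)/(317 + 250) = -693948/(567/256) = -693948/((1/256)*567) = -693948/567/256 = -693948*256/567 = -59216896/189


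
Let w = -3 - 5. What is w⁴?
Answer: 4096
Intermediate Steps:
w = -8
w⁴ = (-8)⁴ = 4096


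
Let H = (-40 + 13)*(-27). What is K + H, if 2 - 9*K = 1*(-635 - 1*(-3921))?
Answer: 3277/9 ≈ 364.11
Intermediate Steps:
H = 729 (H = -27*(-27) = 729)
K = -3284/9 (K = 2/9 - (-635 - 1*(-3921))/9 = 2/9 - (-635 + 3921)/9 = 2/9 - 3286/9 = -3284/9 ≈ -364.89)
K + H = -3284/9 + 729 = 3277/9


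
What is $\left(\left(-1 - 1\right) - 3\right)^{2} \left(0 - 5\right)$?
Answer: $-125$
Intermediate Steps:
$\left(\left(-1 - 1\right) - 3\right)^{2} \left(0 - 5\right) = \left(\left(-1 - 1\right) - 3\right)^{2} \left(-5\right) = \left(-2 - 3\right)^{2} \left(-5\right) = \left(-5\right)^{2} \left(-5\right) = 25 \left(-5\right) = -125$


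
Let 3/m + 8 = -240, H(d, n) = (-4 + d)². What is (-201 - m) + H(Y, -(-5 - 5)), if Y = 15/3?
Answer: -49597/248 ≈ -199.99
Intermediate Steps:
Y = 5 (Y = 15*(⅓) = 5)
m = -3/248 (m = 3/(-8 - 240) = 3/(-248) = 3*(-1/248) = -3/248 ≈ -0.012097)
(-201 - m) + H(Y, -(-5 - 5)) = (-201 - 1*(-3/248)) + (-4 + 5)² = (-201 + 3/248) + 1² = -49845/248 + 1 = -49597/248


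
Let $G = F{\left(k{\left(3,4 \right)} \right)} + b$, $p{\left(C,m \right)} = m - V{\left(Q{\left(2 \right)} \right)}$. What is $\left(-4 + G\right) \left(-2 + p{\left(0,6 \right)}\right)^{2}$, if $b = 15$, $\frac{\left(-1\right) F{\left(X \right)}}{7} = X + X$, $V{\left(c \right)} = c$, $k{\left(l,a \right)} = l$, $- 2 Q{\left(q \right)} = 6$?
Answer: $-1519$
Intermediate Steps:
$Q{\left(q \right)} = -3$ ($Q{\left(q \right)} = \left(- \frac{1}{2}\right) 6 = -3$)
$F{\left(X \right)} = - 14 X$ ($F{\left(X \right)} = - 7 \left(X + X\right) = - 7 \cdot 2 X = - 14 X$)
$p{\left(C,m \right)} = 3 + m$ ($p{\left(C,m \right)} = m - -3 = m + 3 = 3 + m$)
$G = -27$ ($G = \left(-14\right) 3 + 15 = -42 + 15 = -27$)
$\left(-4 + G\right) \left(-2 + p{\left(0,6 \right)}\right)^{2} = \left(-4 - 27\right) \left(-2 + \left(3 + 6\right)\right)^{2} = - 31 \left(-2 + 9\right)^{2} = - 31 \cdot 7^{2} = \left(-31\right) 49 = -1519$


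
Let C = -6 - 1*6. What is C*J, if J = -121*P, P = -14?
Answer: -20328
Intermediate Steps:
J = 1694 (J = -121*(-14) = 1694)
C = -12 (C = -6 - 6 = -12)
C*J = -12*1694 = -20328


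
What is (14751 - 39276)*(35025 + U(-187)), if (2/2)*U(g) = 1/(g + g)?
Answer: -321261534225/374 ≈ -8.5899e+8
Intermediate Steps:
U(g) = 1/(2*g) (U(g) = 1/(g + g) = 1/(2*g))
(14751 - 39276)*(35025 + U(-187)) = (14751 - 39276)*(35025 + (1/2)/(-187)) = -24525*(35025 + (1/2)*(-1/187)) = -24525*(35025 - 1/374) = -24525*13099349/374 = -321261534225/374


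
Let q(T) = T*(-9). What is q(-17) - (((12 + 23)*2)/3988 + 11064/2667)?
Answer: 263832911/1772666 ≈ 148.83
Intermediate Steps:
q(T) = -9*T
q(-17) - (((12 + 23)*2)/3988 + 11064/2667) = -9*(-17) - (((12 + 23)*2)/3988 + 11064/2667) = 153 - ((35*2)*(1/3988) + 11064*(1/2667)) = 153 - (70*(1/3988) + 3688/889) = 153 - (35/1994 + 3688/889) = 153 - 1*7384987/1772666 = 153 - 7384987/1772666 = 263832911/1772666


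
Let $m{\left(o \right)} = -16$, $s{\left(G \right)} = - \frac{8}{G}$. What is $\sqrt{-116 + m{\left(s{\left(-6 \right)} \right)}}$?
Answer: $2 i \sqrt{33} \approx 11.489 i$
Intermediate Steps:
$\sqrt{-116 + m{\left(s{\left(-6 \right)} \right)}} = \sqrt{-116 - 16} = \sqrt{-132} = 2 i \sqrt{33}$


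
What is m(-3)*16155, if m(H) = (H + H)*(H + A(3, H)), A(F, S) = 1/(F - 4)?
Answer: 387720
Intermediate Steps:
A(F, S) = 1/(-4 + F)
m(H) = 2*H*(-1 + H) (m(H) = (H + H)*(H + 1/(-4 + 3)) = (2*H)*(H + 1/(-1)) = (2*H)*(H - 1) = (2*H)*(-1 + H) = 2*H*(-1 + H))
m(-3)*16155 = (2*(-3)*(-1 - 3))*16155 = (2*(-3)*(-4))*16155 = 24*16155 = 387720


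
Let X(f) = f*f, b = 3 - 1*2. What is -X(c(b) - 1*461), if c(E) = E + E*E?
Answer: -210681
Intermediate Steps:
b = 1 (b = 3 - 2 = 1)
c(E) = E + E²
X(f) = f²
-X(c(b) - 1*461) = -(1*(1 + 1) - 1*461)² = -(1*2 - 461)² = -(2 - 461)² = -1*(-459)² = -1*210681 = -210681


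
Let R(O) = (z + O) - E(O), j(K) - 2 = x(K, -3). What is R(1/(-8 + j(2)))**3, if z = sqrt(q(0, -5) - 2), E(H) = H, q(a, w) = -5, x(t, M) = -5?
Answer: -7*I*sqrt(7) ≈ -18.52*I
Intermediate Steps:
j(K) = -3 (j(K) = 2 - 5 = -3)
z = I*sqrt(7) (z = sqrt(-5 - 2) = sqrt(-7) = I*sqrt(7) ≈ 2.6458*I)
R(O) = I*sqrt(7) (R(O) = (I*sqrt(7) + O) - O = (O + I*sqrt(7)) - O = I*sqrt(7))
R(1/(-8 + j(2)))**3 = (I*sqrt(7))**3 = -7*I*sqrt(7)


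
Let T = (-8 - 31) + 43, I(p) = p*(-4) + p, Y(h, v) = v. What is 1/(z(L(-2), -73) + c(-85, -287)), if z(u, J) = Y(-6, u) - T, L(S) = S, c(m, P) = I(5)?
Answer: -1/21 ≈ -0.047619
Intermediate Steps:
I(p) = -3*p (I(p) = -4*p + p = -3*p)
c(m, P) = -15 (c(m, P) = -3*5 = -15)
T = 4 (T = -39 + 43 = 4)
z(u, J) = -4 + u (z(u, J) = u - 1*4 = u - 4 = -4 + u)
1/(z(L(-2), -73) + c(-85, -287)) = 1/((-4 - 2) - 15) = 1/(-6 - 15) = 1/(-21) = -1/21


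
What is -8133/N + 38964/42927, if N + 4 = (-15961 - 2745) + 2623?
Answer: 325313053/230188883 ≈ 1.4132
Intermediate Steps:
N = -16087 (N = -4 + ((-15961 - 2745) + 2623) = -4 + (-18706 + 2623) = -4 - 16083 = -16087)
-8133/N + 38964/42927 = -8133/(-16087) + 38964/42927 = -8133*(-1/16087) + 38964*(1/42927) = 8133/16087 + 12988/14309 = 325313053/230188883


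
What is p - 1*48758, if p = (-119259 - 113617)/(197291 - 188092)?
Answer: -448757718/9199 ≈ -48783.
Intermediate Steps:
p = -232876/9199 ≈ -25.315
p - 1*48758 = -232876/9199 - 1*48758 = -232876/9199 - 48758 = -448757718/9199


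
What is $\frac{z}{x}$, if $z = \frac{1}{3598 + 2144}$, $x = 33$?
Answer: $\frac{1}{189486} \approx 5.2774 \cdot 10^{-6}$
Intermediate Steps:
$z = \frac{1}{5742} \approx 0.00017416$
$\frac{z}{x} = \frac{1}{33} \cdot \frac{1}{5742} = \frac{1}{189486}$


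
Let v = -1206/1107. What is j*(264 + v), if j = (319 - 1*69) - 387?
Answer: -4430306/123 ≈ -36019.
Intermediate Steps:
j = -137 (j = (319 - 69) - 387 = 250 - 387 = -137)
v = -134/123 (v = -1206*1/1107 = -134/123 ≈ -1.0894)
j*(264 + v) = -137*(264 - 134/123) = -137*32338/123 = -4430306/123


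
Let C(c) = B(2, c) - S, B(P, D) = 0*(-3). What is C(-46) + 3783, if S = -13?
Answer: 3796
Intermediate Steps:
B(P, D) = 0
C(c) = 13 (C(c) = 0 - 1*(-13) = 0 + 13 = 13)
C(-46) + 3783 = 13 + 3783 = 3796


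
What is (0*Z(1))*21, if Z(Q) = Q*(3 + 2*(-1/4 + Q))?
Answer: 0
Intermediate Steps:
Z(Q) = Q*(5/2 + 2*Q) (Z(Q) = Q*(3 + 2*(-1*1/4 + Q)) = Q*(3 + 2*(-1/4 + Q)) = Q*(3 + (-1/2 + 2*Q)) = Q*(5/2 + 2*Q))
(0*Z(1))*21 = (0*((1/2)*1*(5 + 4*1)))*21 = (0*((1/2)*1*(5 + 4)))*21 = (0*((1/2)*1*9))*21 = (0*(9/2))*21 = 0*21 = 0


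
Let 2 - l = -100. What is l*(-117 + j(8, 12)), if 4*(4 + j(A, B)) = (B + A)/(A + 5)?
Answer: -159936/13 ≈ -12303.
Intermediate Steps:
l = 102 (l = 2 - 1*(-100) = 2 + 100 = 102)
j(A, B) = -4 + (A + B)/(4*(5 + A)) (j(A, B) = -4 + ((B + A)/(A + 5))/4 = -4 + ((A + B)/(5 + A))/4 = -4 + (A + B)/(4*(5 + A)))
l*(-117 + j(8, 12)) = 102*(-117 + (-80 + 12 - 15*8)/(4*(5 + 8))) = 102*(-117 + (¼)*(-80 + 12 - 120)/13) = 102*(-117 + (¼)*(1/13)*(-188)) = 102*(-117 - 47/13) = 102*(-1568/13) = -159936/13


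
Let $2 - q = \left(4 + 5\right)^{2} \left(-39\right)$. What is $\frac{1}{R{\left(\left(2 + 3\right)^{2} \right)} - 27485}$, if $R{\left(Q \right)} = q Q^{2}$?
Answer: $\frac{1}{1948140} \approx 5.1331 \cdot 10^{-7}$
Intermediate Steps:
$q = 3161$ ($q = 2 - \left(4 + 5\right)^{2} \left(-39\right) = 2 - 9^{2} \left(-39\right) = 2 - 81 \left(-39\right) = 2 - -3159 = 2 + 3159 = 3161$)
$R{\left(Q \right)} = 3161 Q^{2}$
$\frac{1}{R{\left(\left(2 + 3\right)^{2} \right)} - 27485} = \frac{1}{3161 \left(\left(2 + 3\right)^{2}\right)^{2} - 27485} = \frac{1}{3161 \left(5^{2}\right)^{2} - 27485} = \frac{1}{3161 \cdot 25^{2} - 27485} = \frac{1}{3161 \cdot 625 - 27485} = \frac{1}{1975625 - 27485} = \frac{1}{1948140}$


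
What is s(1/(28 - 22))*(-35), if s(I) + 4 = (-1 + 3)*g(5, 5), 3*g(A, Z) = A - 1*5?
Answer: 140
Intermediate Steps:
g(A, Z) = -5/3 + A/3 (g(A, Z) = (A - 1*5)/3 = (A - 5)/3 = (-5 + A)/3 = -5/3 + A/3)
s(I) = -4 (s(I) = -4 + (-1 + 3)*(-5/3 + (1/3)*5) = -4 + 2*(-5/3 + 5/3) = -4 + 2*0 = -4 + 0 = -4)
s(1/(28 - 22))*(-35) = -4*(-35) = 140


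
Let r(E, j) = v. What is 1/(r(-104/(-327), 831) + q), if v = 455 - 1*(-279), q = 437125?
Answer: 1/437859 ≈ 2.2838e-6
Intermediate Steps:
v = 734 (v = 455 + 279 = 734)
r(E, j) = 734
1/(r(-104/(-327), 831) + q) = 1/(734 + 437125) = 1/437859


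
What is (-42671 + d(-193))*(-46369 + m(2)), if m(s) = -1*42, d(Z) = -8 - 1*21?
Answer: 1981749700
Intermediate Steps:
d(Z) = -29 (d(Z) = -8 - 21 = -29)
m(s) = -42
(-42671 + d(-193))*(-46369 + m(2)) = (-42671 - 29)*(-46369 - 42) = -42700*(-46411) = 1981749700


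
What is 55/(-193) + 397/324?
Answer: 58801/62532 ≈ 0.94033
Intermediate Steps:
55/(-193) + 397/324 = 55*(-1/193) + 397*(1/324) = -55/193 + 397/324 = 58801/62532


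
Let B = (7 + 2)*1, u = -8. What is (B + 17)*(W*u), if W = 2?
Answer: -416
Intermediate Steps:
B = 9 (B = 9*1 = 9)
(B + 17)*(W*u) = (9 + 17)*(2*(-8)) = 26*(-16) = -416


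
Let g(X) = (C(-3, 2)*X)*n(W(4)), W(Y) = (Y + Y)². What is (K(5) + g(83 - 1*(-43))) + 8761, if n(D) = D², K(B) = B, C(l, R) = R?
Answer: 1040958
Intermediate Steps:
W(Y) = 4*Y² (W(Y) = (2*Y)² = 4*Y²)
g(X) = 8192*X (g(X) = (2*X)*(4*4²)² = (2*X)*(4*16)² = (2*X)*64² = (2*X)*4096 = 8192*X)
(K(5) + g(83 - 1*(-43))) + 8761 = (5 + 8192*(83 - 1*(-43))) + 8761 = (5 + 8192*(83 + 43)) + 8761 = (5 + 8192*126) + 8761 = (5 + 1032192) + 8761 = 1032197 + 8761 = 1040958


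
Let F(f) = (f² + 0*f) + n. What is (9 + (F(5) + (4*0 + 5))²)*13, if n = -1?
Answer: 11050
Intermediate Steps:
F(f) = -1 + f² (F(f) = (f² + 0*f) - 1 = (f² + 0) - 1 = f² - 1 = -1 + f²)
(9 + (F(5) + (4*0 + 5))²)*13 = (9 + ((-1 + 5²) + (4*0 + 5))²)*13 = (9 + ((-1 + 25) + (0 + 5))²)*13 = (9 + (24 + 5)²)*13 = (9 + 29²)*13 = (9 + 841)*13 = 850*13 = 11050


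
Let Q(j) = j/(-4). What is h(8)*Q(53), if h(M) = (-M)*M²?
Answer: 6784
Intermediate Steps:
Q(j) = -j/4 (Q(j) = j*(-¼) = -j/4)
h(M) = -M³
h(8)*Q(53) = (-1*8³)*(-¼*53) = -1*512*(-53/4) = -512*(-53/4) = 6784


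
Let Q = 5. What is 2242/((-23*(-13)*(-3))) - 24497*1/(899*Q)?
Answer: -32051599/4032015 ≈ -7.9493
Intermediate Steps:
2242/((-23*(-13)*(-3))) - 24497*1/(899*Q) = 2242/((-23*(-13)*(-3))) - 24497/((29*31)*5) = 2242/((299*(-3))) - 24497/(899*5) = 2242/(-897) - 24497/4495 = 2242*(-1/897) - 24497*1/4495 = -2242/897 - 24497/4495 = -32051599/4032015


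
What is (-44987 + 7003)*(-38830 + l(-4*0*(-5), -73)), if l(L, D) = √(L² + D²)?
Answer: 1472145888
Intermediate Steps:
l(L, D) = √(D² + L²)
(-44987 + 7003)*(-38830 + l(-4*0*(-5), -73)) = (-44987 + 7003)*(-38830 + √((-73)² + (-4*0*(-5))²)) = -37984*(-38830 + √(5329 + (0*(-5))²)) = -37984*(-38830 + √(5329 + 0²)) = -37984*(-38830 + √(5329 + 0)) = -37984*(-38830 + √5329) = -37984*(-38830 + 73) = -37984*(-38757) = 1472145888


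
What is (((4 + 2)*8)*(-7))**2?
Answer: 112896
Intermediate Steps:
(((4 + 2)*8)*(-7))**2 = ((6*8)*(-7))**2 = (48*(-7))**2 = (-336)**2 = 112896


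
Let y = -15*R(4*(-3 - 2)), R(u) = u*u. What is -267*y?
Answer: 1602000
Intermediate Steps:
R(u) = u²
y = -6000 (y = -15*16*(-3 - 2)² = -15*(4*(-5))² = -15*(-20)² = -15*400 = -6000)
-267*y = -267*(-6000) = 1602000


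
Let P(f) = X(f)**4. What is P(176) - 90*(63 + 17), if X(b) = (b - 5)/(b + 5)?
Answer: -7726783435119/1073283121 ≈ -7199.2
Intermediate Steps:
X(b) = (-5 + b)/(5 + b)
P(f) = (-5 + f)**4/(5 + f)**4 (P(f) = ((-5 + f)/(5 + f))**4 = (-5 + f)**4/(5 + f)**4)
P(176) - 90*(63 + 17) = (-5 + 176)**4/(5 + 176)**4 - 90*(63 + 17) = 171**4/181**4 - 90*80 = 855036081*(1/1073283121) - 1*7200 = 855036081/1073283121 - 7200 = -7726783435119/1073283121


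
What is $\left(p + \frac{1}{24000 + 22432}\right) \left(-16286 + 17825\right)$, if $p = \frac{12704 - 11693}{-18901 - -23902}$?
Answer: $\frac{24084197289}{77402144} \approx 311.16$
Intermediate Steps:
$p = \frac{337}{1667}$ ($p = \frac{1011}{-18901 + 23902} = \frac{1011}{5001} = 1011 \cdot \frac{1}{5001} = \frac{337}{1667} \approx 0.20216$)
$\left(p + \frac{1}{24000 + 22432}\right) \left(-16286 + 17825\right) = \left(\frac{337}{1667} + \frac{1}{24000 + 22432}\right) \left(-16286 + 17825\right) = \left(\frac{337}{1667} + \frac{1}{46432}\right) 1539 = \frac{15649251}{77402144} \cdot 1539 = \frac{24084197289}{77402144}$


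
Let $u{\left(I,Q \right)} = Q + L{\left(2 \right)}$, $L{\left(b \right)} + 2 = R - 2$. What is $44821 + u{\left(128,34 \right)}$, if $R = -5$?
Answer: $44846$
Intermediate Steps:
$L{\left(b \right)} = -9$ ($L{\left(b \right)} = -2 - 7 = -9$)
$u{\left(I,Q \right)} = -9 + Q$ ($u{\left(I,Q \right)} = Q - 9 = -9 + Q$)
$44821 + u{\left(128,34 \right)} = 44821 + \left(-9 + 34\right) = 44821 + 25 = 44846$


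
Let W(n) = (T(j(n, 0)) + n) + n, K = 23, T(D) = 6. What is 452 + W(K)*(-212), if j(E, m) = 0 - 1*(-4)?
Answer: -10572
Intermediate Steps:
j(E, m) = 4 (j(E, m) = 0 + 4 = 4)
W(n) = 6 + 2*n (W(n) = (6 + n) + n = 6 + 2*n)
452 + W(K)*(-212) = 452 + (6 + 2*23)*(-212) = 452 + (6 + 46)*(-212) = 452 + 52*(-212) = 452 - 11024 = -10572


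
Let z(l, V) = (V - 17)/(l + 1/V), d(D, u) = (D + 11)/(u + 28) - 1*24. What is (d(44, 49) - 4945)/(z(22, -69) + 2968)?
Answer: -26379113/15737827 ≈ -1.6762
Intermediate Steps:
d(D, u) = -24 + (11 + D)/(28 + u) (d(D, u) = (11 + D)/(28 + u) - 24 = -24 + (11 + D)/(28 + u))
z(l, V) = (-17 + V)/(l + 1/V)
(d(44, 49) - 4945)/(z(22, -69) + 2968) = ((-661 + 44 - 24*49)/(28 + 49) - 4945)/(-69*(-17 - 69)/(1 - 69*22) + 2968) = ((-661 + 44 - 1176)/77 - 4945)/(-69*(-86)/(1 - 1518) + 2968) = ((1/77)*(-1793) - 4945)/(-69*(-86)/(-1517) + 2968) = (-163/7 - 4945)/(-69*(-1/1517)*(-86) + 2968) = -34778/(7*(-5934/1517 + 2968)) = -34778/(7*4496522/1517) = -34778/7*1517/4496522 = -26379113/15737827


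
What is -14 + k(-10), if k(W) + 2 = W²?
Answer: 84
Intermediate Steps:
k(W) = -2 + W²
-14 + k(-10) = -14 + (-2 + (-10)²) = -14 + (-2 + 100) = -14 + 98 = 84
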